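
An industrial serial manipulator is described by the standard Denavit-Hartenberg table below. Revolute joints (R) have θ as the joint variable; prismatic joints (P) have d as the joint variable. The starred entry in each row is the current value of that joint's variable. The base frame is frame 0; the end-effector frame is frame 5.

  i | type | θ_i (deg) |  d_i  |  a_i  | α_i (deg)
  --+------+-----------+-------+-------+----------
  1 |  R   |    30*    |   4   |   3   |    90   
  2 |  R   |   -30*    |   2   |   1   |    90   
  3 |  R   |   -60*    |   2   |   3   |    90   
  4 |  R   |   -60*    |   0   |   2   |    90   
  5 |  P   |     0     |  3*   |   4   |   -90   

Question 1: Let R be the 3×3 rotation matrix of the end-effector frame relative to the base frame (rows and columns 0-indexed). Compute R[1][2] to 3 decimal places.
0.058

End-effector z-axis (col 2 of R) = (-0.8995,0.0580,0.4330)
R[1][2] = 0.0580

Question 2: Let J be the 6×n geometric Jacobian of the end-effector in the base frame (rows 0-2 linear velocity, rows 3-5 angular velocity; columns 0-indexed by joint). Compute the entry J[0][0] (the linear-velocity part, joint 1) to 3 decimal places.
-4.663

axis z_0 = ẑ; lever o_n−o_0 = (6.1842,4.6630,6.7165)
cross product → J_v[:, 0] = (-4.6630,6.1842,0.0000)
J_ω[:, 0] = z_0
entry J[0][0] = -4.6630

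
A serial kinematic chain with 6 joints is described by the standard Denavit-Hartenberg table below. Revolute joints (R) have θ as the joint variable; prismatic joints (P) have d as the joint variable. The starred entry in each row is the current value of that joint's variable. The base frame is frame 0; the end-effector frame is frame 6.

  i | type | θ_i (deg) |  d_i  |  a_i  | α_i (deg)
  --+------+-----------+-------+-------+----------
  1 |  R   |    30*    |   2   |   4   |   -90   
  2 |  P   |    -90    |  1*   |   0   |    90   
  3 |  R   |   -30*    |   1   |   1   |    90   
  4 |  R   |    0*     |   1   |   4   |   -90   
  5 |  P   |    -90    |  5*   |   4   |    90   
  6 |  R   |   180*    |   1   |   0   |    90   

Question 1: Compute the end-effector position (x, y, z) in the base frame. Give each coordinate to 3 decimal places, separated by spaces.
0.933 -5.616 2.964

after link 1: o_1 = (3.4641, 2.0000, 2.0000)
after link 2: o_2 = (2.9641, 2.8660, 2.0000)
after link 3: o_3 = (2.3481, 1.9330, 2.8660)
after link 4: o_4 = (3.7811, -0.5490, 5.8301)
after link 5: o_5 = (1.1830, -6.0490, 3.8301)
after link 6: o_6 = (0.9330, -5.6160, 2.9641)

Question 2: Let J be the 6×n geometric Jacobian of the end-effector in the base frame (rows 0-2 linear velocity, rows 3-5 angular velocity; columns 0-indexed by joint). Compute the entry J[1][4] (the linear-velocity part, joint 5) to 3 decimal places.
prismatic axis z_4 = (-0.8660,-0.5000,0.0000)
J_v[:, 4] = z_4; J_ω[:, 4] = (0,0,0)
entry J[1][4] = -0.5000

-0.500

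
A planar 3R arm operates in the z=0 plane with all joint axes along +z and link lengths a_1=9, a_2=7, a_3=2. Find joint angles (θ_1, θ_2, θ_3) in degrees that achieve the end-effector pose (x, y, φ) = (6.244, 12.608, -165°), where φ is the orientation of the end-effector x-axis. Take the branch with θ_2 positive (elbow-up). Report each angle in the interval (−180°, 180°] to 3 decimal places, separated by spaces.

wrist centre = target − a_3·(cos φ, sin φ) = (8.1759, 13.1256)
cos θ_2 = (239.1269−9²−7²)/(2·9·7) = 0.8661; θ_2 = 29.9930° (elbow-up)
β = atan2(13.1256,8.1759) = 58.0816°; ψ = atan2(3.4993,15.0626) = 13.0786°
θ_1 = β − ψ = 45.0029°
θ_3 = φ − θ_1 − θ_2 = 120.0041° (wrapped to (-180°,180°])

45.003 29.993 120.004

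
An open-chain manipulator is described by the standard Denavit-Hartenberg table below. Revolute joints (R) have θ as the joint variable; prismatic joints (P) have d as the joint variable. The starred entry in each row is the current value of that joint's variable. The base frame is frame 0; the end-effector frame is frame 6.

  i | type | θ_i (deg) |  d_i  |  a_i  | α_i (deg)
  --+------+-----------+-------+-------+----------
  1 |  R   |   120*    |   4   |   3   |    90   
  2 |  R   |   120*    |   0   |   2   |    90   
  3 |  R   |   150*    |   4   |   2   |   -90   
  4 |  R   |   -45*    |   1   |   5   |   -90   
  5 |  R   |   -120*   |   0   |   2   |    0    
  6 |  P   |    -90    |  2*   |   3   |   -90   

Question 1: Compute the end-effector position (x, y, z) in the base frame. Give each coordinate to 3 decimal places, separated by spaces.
after link 1: o_1 = (-1.5000, 2.5981, 4.0000)
after link 2: o_2 = (-1.0000, 1.7321, 5.7321)
after link 3: o_3 = (-2.2990, 5.9821, 6.2321)
after link 4: o_4 = (-3.9395, 10.6269, 4.9152)
after link 5: o_5 = (-5.3020, 9.2796, 4.3419)
after link 6: o_6 = (-2.6731, 6.9016, 3.6830)

-2.673 6.902 3.683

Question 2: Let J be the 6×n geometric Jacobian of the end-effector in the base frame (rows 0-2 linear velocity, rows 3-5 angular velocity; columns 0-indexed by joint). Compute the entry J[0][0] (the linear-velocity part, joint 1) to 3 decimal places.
axis z_0 = ẑ; lever o_n−o_0 = (-2.6731,6.9016,3.6830)
cross product → J_v[:, 0] = (-6.9016,-2.6731,0.0000)
J_ω[:, 0] = z_0
entry J[0][0] = -6.9016

-6.902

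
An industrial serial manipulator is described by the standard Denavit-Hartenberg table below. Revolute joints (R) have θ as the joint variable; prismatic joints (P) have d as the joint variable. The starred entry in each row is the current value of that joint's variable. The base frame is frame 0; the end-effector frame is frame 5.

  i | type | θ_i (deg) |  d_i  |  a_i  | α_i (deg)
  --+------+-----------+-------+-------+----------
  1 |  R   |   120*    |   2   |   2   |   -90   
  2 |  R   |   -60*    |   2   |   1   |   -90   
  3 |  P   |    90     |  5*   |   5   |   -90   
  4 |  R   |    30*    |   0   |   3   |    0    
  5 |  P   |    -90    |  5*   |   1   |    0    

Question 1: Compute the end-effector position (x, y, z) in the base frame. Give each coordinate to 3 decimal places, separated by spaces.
3.391 6.324 -3.647

after link 1: o_1 = (-1.0000, 1.7321, 2.0000)
after link 2: o_2 = (-2.9821, 1.1651, 2.8660)
after link 3: o_3 = (-0.8170, 7.4151, 0.3660)
after link 4: o_4 = (2.0825, 7.5891, 1.1160)
after link 5: o_5 = (3.3905, 6.3236, -3.6471)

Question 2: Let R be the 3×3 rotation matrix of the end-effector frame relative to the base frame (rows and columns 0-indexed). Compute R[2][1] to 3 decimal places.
End-effector y-axis (col 1 of R) = (0.9665,0.0580,0.2500)
R[2][1] = 0.2500

0.250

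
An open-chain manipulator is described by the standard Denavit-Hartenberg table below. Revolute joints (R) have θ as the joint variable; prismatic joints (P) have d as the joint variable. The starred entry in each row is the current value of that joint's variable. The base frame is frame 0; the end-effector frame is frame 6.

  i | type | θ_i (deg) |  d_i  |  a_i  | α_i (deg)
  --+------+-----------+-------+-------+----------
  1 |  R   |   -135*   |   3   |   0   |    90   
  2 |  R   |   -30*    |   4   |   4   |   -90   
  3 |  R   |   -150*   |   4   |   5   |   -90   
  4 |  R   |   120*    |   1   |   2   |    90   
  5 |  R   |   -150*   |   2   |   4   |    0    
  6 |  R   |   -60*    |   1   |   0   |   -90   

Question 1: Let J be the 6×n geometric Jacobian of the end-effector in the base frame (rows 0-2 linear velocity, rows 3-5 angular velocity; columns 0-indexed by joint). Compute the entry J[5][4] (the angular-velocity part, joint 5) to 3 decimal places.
-0.058

axis z_4 = (0.3299,0.9422,-0.0580); lever o_n−o_4 = (2.0723,2.6846,3.6740)
cross product → J_v[:, 4] = (3.6176,-1.3322,-1.0670)
J_ω[:, 4] = z_4
entry J[5][4] = -0.0580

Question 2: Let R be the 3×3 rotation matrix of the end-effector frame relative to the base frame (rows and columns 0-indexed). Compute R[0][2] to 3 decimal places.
0.687

End-effector z-axis (col 2 of R) = (0.6866,-0.1973,0.6998)
R[0][2] = 0.6866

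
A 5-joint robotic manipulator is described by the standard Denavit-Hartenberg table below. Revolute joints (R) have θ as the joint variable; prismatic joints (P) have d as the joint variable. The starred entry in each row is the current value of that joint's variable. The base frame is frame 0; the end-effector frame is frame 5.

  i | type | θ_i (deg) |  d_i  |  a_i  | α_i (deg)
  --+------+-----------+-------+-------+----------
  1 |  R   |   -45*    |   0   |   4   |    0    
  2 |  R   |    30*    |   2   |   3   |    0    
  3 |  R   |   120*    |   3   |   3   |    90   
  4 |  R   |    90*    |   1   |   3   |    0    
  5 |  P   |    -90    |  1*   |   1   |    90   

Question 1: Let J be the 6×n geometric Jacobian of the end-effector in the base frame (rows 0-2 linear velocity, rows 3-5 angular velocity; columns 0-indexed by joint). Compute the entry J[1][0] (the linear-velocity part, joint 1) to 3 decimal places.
6.623

axis z_0 = ẑ; lever o_n−o_0 = (6.6228,0.7765,8.0000)
cross product → J_v[:, 0] = (-0.7765,6.6228,0.0000)
J_ω[:, 0] = z_0
entry J[1][0] = 6.6228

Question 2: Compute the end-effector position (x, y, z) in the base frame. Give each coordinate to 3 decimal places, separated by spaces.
after link 1: o_1 = (2.8284, -2.8284, 0.0000)
after link 2: o_2 = (5.7262, -3.6049, 2.0000)
after link 3: o_3 = (4.9497, -0.7071, 5.0000)
after link 4: o_4 = (5.9157, -0.4483, 8.0000)
after link 5: o_5 = (6.6228, 0.7765, 8.0000)

6.623 0.776 8.000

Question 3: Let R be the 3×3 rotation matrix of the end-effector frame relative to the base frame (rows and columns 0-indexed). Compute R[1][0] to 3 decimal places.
End-effector x-axis (col 0 of R) = (-0.2588,0.9659,0.0000)
R[1][0] = 0.9659

0.966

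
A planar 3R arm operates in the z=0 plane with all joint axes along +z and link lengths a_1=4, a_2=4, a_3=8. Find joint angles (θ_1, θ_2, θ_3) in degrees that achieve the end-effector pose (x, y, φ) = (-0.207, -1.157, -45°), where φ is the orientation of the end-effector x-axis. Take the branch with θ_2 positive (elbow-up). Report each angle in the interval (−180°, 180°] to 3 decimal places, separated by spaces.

120.005 44.985 150.010

wrist centre = target − a_3·(cos φ, sin φ) = (-5.8639, 4.4999)
cos θ_2 = (54.6335−4²−4²)/(2·4·4) = 0.7073; θ_2 = 44.9847° (elbow-up)
β = atan2(4.4999,-5.8639) = 142.4978°; ψ = atan2(2.8277,6.8292) = 22.4923°
θ_1 = β − ψ = 120.0055°
θ_3 = φ − θ_1 − θ_2 = 150.0099° (wrapped to (-180°,180°])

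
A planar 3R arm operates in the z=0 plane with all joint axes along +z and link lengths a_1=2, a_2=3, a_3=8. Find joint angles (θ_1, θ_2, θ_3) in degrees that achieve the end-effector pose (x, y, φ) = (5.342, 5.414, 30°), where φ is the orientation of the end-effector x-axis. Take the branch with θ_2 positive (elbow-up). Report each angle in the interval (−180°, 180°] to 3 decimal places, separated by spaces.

wrist centre = target − a_3·(cos φ, sin φ) = (-1.5862, 1.4140)
cos θ_2 = (4.5154−2²−3²)/(2·2·3) = -0.7070; θ_2 = 134.9952° (elbow-up)
β = atan2(1.4140,-1.5862) = 138.2850°; ψ = atan2(2.1215,-0.1211) = 93.2681°
θ_1 = β − ψ = 45.0169°
θ_3 = φ − θ_1 − θ_2 = -150.0120° (wrapped to (-180°,180°])

45.017 134.995 -150.012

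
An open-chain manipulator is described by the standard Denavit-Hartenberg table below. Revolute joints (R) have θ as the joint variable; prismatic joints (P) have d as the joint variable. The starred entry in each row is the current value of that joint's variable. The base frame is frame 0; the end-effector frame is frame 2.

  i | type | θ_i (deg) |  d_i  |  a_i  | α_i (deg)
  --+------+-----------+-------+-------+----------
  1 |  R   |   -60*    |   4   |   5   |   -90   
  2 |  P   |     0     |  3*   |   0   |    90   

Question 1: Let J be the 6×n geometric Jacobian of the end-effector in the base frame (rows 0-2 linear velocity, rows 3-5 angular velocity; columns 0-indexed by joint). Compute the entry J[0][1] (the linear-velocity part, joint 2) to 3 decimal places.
prismatic axis z_1 = (0.8660,0.5000,0.0000)
J_v[:, 1] = z_1; J_ω[:, 1] = (0,0,0)
entry J[0][1] = 0.8660

0.866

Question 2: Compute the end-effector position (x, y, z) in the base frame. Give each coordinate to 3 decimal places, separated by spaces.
after link 1: o_1 = (2.5000, -4.3301, 4.0000)
after link 2: o_2 = (5.0981, -2.8301, 4.0000)

5.098 -2.830 4.000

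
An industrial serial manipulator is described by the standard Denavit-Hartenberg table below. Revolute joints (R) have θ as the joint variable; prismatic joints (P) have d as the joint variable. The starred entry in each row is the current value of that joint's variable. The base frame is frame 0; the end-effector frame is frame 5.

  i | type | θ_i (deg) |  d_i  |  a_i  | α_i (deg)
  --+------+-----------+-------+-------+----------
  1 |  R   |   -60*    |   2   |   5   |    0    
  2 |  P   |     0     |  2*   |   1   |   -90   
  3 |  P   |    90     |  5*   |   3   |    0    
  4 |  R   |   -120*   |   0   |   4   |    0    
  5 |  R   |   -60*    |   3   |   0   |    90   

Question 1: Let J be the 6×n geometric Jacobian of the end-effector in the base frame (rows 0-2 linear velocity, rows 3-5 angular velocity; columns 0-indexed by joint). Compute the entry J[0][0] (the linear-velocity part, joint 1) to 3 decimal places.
axis z_0 = ẑ; lever o_n−o_0 = (11.6603,-4.1962,3.0000)
cross product → J_v[:, 0] = (4.1962,11.6603,-0.0000)
J_ω[:, 0] = z_0
entry J[0][0] = 4.1962

4.196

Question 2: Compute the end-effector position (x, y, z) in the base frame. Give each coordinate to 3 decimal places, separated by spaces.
after link 1: o_1 = (2.5000, -4.3301, 2.0000)
after link 2: o_2 = (3.0000, -5.1962, 4.0000)
after link 3: o_3 = (7.3301, -2.6962, 1.0000)
after link 4: o_4 = (9.0622, -5.6962, 3.0000)
after link 5: o_5 = (11.6603, -4.1962, 3.0000)

11.660 -4.196 3.000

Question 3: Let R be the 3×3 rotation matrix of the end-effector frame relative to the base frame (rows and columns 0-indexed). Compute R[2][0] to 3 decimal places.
End-effector x-axis (col 0 of R) = (0.0000,-0.0000,1.0000)
R[2][0] = 1.0000

1.000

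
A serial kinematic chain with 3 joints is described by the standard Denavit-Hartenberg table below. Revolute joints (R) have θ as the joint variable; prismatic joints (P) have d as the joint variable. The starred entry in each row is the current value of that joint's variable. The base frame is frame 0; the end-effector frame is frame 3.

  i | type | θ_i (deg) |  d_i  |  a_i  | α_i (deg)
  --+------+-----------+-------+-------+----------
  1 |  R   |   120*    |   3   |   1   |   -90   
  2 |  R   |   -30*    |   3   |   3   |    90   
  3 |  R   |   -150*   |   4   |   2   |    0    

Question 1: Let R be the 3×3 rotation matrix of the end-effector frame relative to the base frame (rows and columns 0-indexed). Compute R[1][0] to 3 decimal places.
-0.400

End-effector x-axis (col 0 of R) = (0.8080,-0.3995,-0.4330)
R[1][0] = -0.3995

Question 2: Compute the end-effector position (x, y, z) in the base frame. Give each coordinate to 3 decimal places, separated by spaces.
after link 1: o_1 = (-0.5000, 0.8660, 3.0000)
after link 2: o_2 = (-4.3971, 1.6160, 4.5000)
after link 3: o_3 = (-1.7811, -0.9151, 7.0981)

-1.781 -0.915 7.098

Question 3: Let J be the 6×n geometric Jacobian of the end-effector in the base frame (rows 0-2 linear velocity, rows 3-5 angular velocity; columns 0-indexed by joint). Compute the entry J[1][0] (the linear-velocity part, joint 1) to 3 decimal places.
axis z_0 = ẑ; lever o_n−o_0 = (-1.7811,-0.9151,7.0981)
cross product → J_v[:, 0] = (0.9151,-1.7811,0.0000)
J_ω[:, 0] = z_0
entry J[1][0] = -1.7811

-1.781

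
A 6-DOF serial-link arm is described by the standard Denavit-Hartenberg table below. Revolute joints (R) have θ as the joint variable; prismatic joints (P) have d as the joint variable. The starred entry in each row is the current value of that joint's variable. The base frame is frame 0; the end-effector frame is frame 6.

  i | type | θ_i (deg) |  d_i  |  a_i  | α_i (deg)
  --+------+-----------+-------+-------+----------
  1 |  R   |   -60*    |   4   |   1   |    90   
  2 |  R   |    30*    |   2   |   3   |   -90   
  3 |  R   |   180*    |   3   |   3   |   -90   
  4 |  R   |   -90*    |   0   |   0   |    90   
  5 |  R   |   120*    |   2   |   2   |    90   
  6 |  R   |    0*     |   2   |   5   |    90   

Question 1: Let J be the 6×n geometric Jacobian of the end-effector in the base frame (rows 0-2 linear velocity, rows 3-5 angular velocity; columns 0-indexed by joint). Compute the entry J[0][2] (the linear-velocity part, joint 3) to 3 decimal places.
axis z_2 = (-0.2500,0.4330,0.8660); lever o_n−o_2 = (-6.8571,-2.2476,0.5670)
cross product → J_v[:, 2] = (2.1920,-5.7966,3.5311)
J_ω[:, 2] = z_2
entry J[0][2] = 2.1920

2.192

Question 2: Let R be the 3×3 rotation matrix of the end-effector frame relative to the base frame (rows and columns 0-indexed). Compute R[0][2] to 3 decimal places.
-0.433

End-effector z-axis (col 2 of R) = (-0.4330,0.7500,-0.5000)
R[0][2] = -0.4330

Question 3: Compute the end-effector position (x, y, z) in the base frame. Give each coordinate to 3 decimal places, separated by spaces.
-6.790 -6.364 6.067

after link 1: o_1 = (0.5000, -0.8660, 4.0000)
after link 2: o_2 = (0.0670, -4.1160, 5.5000)
after link 3: o_3 = (-1.9821, -0.5670, 6.5981)
after link 4: o_4 = (-1.9821, -0.5670, 6.5981)
after link 5: o_5 = (-2.3660, -3.3660, 6.7321)
after link 6: o_6 = (-6.7901, -6.3636, 6.0670)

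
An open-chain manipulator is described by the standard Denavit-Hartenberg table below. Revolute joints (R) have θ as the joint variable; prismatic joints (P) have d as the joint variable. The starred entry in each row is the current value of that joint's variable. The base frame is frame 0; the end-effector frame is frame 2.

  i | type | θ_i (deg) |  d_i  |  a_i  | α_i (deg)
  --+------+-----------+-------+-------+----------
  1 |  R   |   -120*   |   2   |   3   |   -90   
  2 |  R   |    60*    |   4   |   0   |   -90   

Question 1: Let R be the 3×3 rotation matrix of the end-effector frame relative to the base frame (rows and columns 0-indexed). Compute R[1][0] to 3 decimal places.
End-effector x-axis (col 0 of R) = (-0.2500,-0.4330,-0.8660)
R[1][0] = -0.4330

-0.433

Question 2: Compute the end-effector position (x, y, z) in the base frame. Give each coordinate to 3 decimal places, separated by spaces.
1.964 -4.598 2.000

after link 1: o_1 = (-1.5000, -2.5981, 2.0000)
after link 2: o_2 = (1.9641, -4.5981, 2.0000)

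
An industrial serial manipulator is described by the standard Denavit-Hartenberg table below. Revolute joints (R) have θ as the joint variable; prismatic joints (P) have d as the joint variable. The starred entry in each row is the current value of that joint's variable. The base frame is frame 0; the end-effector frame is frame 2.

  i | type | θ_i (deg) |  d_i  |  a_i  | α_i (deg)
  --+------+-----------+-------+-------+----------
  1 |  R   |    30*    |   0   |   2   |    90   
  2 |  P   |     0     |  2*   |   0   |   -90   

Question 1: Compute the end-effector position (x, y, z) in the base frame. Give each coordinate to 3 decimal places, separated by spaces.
2.732 -0.732 0.000

after link 1: o_1 = (1.7321, 1.0000, 0.0000)
after link 2: o_2 = (2.7321, -0.7321, 0.0000)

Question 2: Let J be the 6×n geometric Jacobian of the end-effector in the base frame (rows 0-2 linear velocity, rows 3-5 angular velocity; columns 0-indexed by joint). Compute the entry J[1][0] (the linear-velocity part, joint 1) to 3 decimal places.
axis z_0 = ẑ; lever o_n−o_0 = (2.7321,-0.7321,0.0000)
cross product → J_v[:, 0] = (0.7321,2.7321,-0.0000)
J_ω[:, 0] = z_0
entry J[1][0] = 2.7321

2.732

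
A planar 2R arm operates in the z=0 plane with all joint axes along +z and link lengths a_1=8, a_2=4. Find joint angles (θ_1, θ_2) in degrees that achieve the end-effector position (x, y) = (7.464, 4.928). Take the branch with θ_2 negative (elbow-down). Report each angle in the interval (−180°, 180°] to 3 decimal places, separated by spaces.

60.000 -90.003

cos θ_2 = (79.9965−8²−4²)/(2·8·4) = -0.0001; θ_2 = -90.0032° (elbow-down)
β = atan2(4.9280,7.4640) = 33.4342°; ψ = atan2(-4.0000,7.9998) = -26.5657°
θ_1 = β − ψ = 59.9999°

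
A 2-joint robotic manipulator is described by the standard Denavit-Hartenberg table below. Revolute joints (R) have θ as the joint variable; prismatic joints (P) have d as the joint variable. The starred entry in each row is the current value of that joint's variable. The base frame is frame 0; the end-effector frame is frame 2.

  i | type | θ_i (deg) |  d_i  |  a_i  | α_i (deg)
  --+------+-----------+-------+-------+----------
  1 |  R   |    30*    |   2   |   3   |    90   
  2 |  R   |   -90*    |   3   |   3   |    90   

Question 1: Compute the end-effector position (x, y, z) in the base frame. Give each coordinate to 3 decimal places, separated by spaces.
after link 1: o_1 = (2.5981, 1.5000, 2.0000)
after link 2: o_2 = (4.0981, -1.0981, -1.0000)

4.098 -1.098 -1.000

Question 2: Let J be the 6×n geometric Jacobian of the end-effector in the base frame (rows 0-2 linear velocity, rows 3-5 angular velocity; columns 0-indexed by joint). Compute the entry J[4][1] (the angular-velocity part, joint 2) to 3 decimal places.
axis z_1 = (0.5000,-0.8660,0.0000); lever o_n−o_1 = (1.5000,-2.5981,-3.0000)
cross product → J_v[:, 1] = (2.5981,1.5000,0.0000)
J_ω[:, 1] = z_1
entry J[4][1] = -0.8660

-0.866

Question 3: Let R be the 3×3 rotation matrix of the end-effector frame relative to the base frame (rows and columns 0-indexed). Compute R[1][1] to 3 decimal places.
End-effector y-axis (col 1 of R) = (0.5000,-0.8660,0.0000)
R[1][1] = -0.8660

-0.866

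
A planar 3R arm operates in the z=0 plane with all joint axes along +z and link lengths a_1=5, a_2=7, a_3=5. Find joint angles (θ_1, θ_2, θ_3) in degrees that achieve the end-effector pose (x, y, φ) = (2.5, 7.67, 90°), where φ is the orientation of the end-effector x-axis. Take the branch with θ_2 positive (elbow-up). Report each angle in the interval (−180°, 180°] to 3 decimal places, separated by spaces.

wrist centre = target − a_3·(cos φ, sin φ) = (2.5000, 2.6700)
cos θ_2 = (13.3789−5²−7²)/(2·5·7) = -0.8660; θ_2 = 149.9989° (elbow-up)
β = atan2(2.6700,2.5000) = 46.8833°; ψ = atan2(3.5001,-1.0621) = 106.8804°
θ_1 = β − ψ = -59.9971°
θ_3 = φ − θ_1 − θ_2 = -0.0018° (wrapped to (-180°,180°])

-59.997 149.999 -0.002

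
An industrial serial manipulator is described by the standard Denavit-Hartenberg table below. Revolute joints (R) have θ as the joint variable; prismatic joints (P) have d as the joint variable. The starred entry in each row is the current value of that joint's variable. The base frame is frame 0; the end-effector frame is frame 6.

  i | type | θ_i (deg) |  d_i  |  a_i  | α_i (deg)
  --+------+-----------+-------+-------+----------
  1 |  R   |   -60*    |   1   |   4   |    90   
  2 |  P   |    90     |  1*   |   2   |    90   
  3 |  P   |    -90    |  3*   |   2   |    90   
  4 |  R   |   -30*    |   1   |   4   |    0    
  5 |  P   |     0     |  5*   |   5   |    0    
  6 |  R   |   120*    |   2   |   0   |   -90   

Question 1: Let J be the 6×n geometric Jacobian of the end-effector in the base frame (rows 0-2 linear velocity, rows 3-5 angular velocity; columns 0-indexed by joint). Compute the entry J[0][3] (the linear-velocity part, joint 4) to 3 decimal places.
7.794

axis z_3 = (0.0000,0.0000,-1.0000); lever o_n−o_3 = (4.5000,7.7942,-8.0000)
cross product → J_v[:, 3] = (7.7942,-4.5000,0.0000)
J_ω[:, 3] = z_3
entry J[0][3] = 7.7942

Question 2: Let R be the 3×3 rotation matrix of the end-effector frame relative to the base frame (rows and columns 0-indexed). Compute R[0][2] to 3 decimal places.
End-effector z-axis (col 2 of R) = (-0.8660,-0.5000,-0.0000)
R[0][2] = -0.8660

-0.866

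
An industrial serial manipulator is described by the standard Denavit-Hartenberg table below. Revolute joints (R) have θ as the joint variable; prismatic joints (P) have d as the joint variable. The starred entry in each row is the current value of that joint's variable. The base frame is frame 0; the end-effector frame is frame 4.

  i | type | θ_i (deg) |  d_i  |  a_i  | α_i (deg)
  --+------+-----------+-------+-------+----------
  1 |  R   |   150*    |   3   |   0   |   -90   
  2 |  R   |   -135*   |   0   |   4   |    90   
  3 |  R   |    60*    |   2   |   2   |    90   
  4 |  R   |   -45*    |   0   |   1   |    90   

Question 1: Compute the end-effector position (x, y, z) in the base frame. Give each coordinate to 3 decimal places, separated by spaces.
2.898 -4.380 5.871

after link 1: o_1 = (0.0000, 0.0000, 3.0000)
after link 2: o_2 = (2.4495, -1.4142, 5.8284)
after link 3: o_3 = (3.4206, -3.9749, 5.1213)
after link 4: o_4 = (2.8979, -4.3802, 5.8713)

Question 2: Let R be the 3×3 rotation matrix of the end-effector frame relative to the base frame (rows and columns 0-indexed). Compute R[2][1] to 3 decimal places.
0.612

End-effector y-axis (col 1 of R) = (0.7803,0.1268,0.6124)
R[2][1] = 0.6124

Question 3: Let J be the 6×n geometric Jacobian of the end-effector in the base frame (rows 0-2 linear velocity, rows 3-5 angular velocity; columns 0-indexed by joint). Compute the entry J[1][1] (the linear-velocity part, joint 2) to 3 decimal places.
axis z_1 = (-0.5000,-0.8660,0.0000); lever o_n−o_1 = (2.8979,-4.3802,2.8713)
cross product → J_v[:, 1] = (-2.4866,1.4357,4.6997)
J_ω[:, 1] = z_1
entry J[1][1] = 1.4357

1.436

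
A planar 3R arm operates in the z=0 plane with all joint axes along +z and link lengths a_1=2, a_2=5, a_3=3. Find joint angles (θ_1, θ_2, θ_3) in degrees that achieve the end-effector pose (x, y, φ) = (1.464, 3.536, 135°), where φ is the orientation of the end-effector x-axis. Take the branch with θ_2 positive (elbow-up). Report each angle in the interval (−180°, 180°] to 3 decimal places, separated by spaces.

-91.953 135.008 91.945

wrist centre = target − a_3·(cos φ, sin φ) = (3.5853, 1.4147)
cos θ_2 = (14.8558−2²−5²)/(2·2·5) = -0.7072; θ_2 = 135.0082° (elbow-up)
β = atan2(1.4147,3.5853) = 21.5330°; ψ = atan2(3.5350,-1.5360) = 113.4859°
θ_1 = β − ψ = -91.9529°
θ_3 = φ − θ_1 − θ_2 = 91.9447° (wrapped to (-180°,180°])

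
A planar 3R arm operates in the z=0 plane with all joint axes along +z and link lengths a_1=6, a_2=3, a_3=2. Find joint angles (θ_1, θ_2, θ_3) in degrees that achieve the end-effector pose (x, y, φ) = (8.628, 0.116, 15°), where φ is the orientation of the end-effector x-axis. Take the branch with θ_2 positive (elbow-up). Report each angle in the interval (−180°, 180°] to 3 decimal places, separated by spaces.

wrist centre = target − a_3·(cos φ, sin φ) = (6.6961, -0.4016)
cos θ_2 = (44.9997−6²−3²)/(2·6·3) = -0.0000; θ_2 = 90.0005° (elbow-up)
β = atan2(-0.4016,6.6961) = -3.4325°; ψ = atan2(3.0000,6.0000) = 26.5651°
θ_1 = β − ψ = -29.9977°
θ_3 = φ − θ_1 − θ_2 = -45.0028° (wrapped to (-180°,180°])

-29.998 90.000 -45.003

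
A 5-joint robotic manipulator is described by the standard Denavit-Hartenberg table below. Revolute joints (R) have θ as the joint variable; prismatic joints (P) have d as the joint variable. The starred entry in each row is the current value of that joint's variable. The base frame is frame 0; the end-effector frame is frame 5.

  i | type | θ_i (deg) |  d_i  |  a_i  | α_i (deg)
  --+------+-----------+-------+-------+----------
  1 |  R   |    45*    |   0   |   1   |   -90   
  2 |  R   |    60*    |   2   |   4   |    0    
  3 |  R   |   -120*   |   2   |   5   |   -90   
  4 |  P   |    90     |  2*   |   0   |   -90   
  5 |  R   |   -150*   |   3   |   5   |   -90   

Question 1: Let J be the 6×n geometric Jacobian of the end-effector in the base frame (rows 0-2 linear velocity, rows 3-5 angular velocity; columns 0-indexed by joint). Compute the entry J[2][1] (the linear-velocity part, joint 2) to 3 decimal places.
axis z_1 = (-0.7071,0.7071,0.0000); lever o_n−o_1 = (-1.0133,10.7673,-3.9821)
cross product → J_v[:, 1] = (-2.8157,-2.8157,-6.8971)
J_ω[:, 1] = z_1
entry J[2][1] = -6.8971

-6.897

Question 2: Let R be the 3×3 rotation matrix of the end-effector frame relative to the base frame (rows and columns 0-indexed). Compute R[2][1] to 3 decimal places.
End-effector y-axis (col 1 of R) = (0.3536,0.3536,0.8660)
R[2][1] = 0.8660

0.866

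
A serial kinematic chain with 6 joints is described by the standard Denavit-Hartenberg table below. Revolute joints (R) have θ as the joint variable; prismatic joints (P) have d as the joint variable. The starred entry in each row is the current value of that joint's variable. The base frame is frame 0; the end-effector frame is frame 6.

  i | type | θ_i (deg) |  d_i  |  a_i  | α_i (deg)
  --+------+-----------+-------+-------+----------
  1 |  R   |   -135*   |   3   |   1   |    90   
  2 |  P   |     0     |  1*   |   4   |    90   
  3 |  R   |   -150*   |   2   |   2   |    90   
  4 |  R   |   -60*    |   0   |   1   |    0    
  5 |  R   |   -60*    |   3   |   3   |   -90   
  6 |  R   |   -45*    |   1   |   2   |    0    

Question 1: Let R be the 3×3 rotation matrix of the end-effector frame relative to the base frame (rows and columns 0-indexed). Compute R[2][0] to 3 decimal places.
End-effector x-axis (col 0 of R) = (-0.5245,0.5915,0.6124)
R[2][0] = 0.6124

0.612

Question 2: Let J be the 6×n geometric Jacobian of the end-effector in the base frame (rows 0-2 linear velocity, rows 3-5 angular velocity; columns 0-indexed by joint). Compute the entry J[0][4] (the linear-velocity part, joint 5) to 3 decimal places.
4.176

axis z_4 = (-0.2588,0.9659,0.0000); lever o_n−o_4 = (-2.4379,3.9167,4.3228)
cross product → J_v[:, 4] = (4.1755,1.1188,1.3411)
J_ω[:, 4] = z_4
entry J[0][4] = 4.1755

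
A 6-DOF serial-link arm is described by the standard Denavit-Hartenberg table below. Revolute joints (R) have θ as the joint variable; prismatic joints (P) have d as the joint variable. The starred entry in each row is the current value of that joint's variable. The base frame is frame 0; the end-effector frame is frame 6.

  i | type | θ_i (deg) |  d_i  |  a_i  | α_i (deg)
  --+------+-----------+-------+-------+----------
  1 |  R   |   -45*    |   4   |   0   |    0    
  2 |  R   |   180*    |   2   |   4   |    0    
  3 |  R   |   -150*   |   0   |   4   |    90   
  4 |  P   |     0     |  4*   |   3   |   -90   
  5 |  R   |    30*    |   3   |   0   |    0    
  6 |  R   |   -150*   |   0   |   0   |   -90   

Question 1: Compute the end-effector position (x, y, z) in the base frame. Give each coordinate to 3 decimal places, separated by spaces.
2.898 -2.847 9.000

after link 1: o_1 = (0.0000, 0.0000, 4.0000)
after link 2: o_2 = (-2.8284, 2.8284, 6.0000)
after link 3: o_3 = (1.0353, 1.7932, 6.0000)
after link 4: o_4 = (2.8978, -2.8470, 6.0000)
after link 5: o_5 = (2.8978, -2.8470, 9.0000)
after link 6: o_6 = (2.8978, -2.8470, 9.0000)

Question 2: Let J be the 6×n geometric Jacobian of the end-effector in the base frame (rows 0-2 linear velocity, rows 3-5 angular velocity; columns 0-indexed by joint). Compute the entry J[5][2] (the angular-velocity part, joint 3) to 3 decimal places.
axis z_2 = (0.0000,0.0000,1.0000); lever o_n−o_2 = (5.7262,-5.6754,3.0000)
cross product → J_v[:, 2] = (5.6754,5.7262,-0.0000)
J_ω[:, 2] = z_2
entry J[5][2] = 1.0000

1.000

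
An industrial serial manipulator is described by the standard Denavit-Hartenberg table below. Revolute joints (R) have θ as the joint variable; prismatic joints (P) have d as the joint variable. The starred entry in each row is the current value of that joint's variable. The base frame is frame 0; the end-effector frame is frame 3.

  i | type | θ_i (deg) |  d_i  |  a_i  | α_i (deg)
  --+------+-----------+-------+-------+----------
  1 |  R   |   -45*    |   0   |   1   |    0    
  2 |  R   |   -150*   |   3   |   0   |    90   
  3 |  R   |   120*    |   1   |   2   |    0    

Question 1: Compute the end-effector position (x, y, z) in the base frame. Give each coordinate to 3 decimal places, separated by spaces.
after link 1: o_1 = (0.7071, -0.7071, 0.0000)
after link 2: o_2 = (0.7071, -0.7071, 3.0000)
after link 3: o_3 = (1.9319, 0.0000, 4.7321)

1.932 0.000 4.732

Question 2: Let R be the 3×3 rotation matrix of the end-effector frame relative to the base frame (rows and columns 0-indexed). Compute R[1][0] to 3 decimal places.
-0.129

End-effector x-axis (col 0 of R) = (0.4830,-0.1294,0.8660)
R[1][0] = -0.1294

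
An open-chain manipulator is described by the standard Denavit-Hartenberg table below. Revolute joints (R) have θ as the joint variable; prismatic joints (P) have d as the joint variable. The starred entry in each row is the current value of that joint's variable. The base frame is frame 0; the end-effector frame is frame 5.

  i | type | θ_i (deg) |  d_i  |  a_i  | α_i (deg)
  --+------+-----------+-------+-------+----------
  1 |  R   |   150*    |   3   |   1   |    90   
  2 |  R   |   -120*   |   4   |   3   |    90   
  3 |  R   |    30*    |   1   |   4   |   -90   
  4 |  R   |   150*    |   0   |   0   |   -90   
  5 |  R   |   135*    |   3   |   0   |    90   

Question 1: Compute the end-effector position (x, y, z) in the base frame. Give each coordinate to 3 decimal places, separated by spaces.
6.694 2.197 0.326

after link 1: o_1 = (-0.8660, 0.5000, 3.0000)
after link 2: o_2 = (2.4330, 3.2141, 0.4019)
after link 3: o_3 = (5.6830, 3.6471, -2.0981)
after link 4: o_4 = (5.6830, 3.6471, -2.0981)
after link 5: o_5 = (6.6941, 2.1974, 0.3260)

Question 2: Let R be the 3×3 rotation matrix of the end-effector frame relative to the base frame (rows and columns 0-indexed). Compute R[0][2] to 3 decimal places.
End-effector z-axis (col 2 of R) = (-0.8010,-0.5982,-0.0237)
R[0][2] = -0.8010

-0.801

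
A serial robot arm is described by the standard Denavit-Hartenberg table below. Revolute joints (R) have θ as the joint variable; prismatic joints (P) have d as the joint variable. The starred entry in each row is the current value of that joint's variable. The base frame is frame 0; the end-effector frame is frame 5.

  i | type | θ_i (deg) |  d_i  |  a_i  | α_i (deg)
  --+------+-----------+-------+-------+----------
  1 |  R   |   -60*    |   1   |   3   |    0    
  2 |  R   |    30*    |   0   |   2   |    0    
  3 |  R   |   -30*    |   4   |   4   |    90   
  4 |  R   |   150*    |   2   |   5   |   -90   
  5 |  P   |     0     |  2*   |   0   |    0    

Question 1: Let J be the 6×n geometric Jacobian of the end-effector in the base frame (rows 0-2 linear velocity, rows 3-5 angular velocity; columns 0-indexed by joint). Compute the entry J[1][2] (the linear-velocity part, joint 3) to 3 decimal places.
axis z_2 = (0.0000,0.0000,1.0000); lever o_n−o_2 = (-2.3971,0.1519,4.7679)
cross product → J_v[:, 2] = (-0.1519,-2.3971,0.0000)
J_ω[:, 2] = z_2
entry J[1][2] = -2.3971

-2.397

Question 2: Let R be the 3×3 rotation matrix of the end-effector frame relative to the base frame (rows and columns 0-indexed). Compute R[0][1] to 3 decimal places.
End-effector y-axis (col 1 of R) = (0.8660,0.5000,-0.0000)
R[0][1] = 0.8660

0.866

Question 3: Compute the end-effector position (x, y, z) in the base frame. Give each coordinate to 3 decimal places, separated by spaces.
after link 1: o_1 = (1.5000, -2.5981, 1.0000)
after link 2: o_2 = (3.2321, -3.5981, 1.0000)
after link 3: o_3 = (5.2321, -7.0622, 5.0000)
after link 4: o_4 = (1.3349, -4.3122, 7.5000)
after link 5: o_5 = (0.8349, -3.4462, 5.7679)

0.835 -3.446 5.768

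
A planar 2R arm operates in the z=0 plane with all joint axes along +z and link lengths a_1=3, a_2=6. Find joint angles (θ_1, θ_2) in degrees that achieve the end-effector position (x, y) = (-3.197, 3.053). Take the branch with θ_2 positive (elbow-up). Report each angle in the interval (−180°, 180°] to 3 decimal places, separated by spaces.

29.988 135.006

cos θ_2 = (19.5416−3²−6²)/(2·3·6) = -0.7072; θ_2 = 135.0057° (elbow-up)
β = atan2(3.0530,-3.1970) = 136.3199°; ψ = atan2(4.2422,-1.2431) = 106.3318°
θ_1 = β − ψ = 29.9881°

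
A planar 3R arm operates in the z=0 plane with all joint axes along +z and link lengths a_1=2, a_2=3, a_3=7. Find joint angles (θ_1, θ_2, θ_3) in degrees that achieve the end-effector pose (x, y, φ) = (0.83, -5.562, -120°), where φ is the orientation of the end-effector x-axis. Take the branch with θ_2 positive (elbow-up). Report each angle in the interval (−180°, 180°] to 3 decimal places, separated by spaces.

-30.001 60.005 -150.004

wrist centre = target − a_3·(cos φ, sin φ) = (4.3300, 0.5002)
cos θ_2 = (18.9991−2²−3²)/(2·2·3) = 0.4999; θ_2 = 60.0051° (elbow-up)
β = atan2(0.5002,4.3300) = 6.5893°; ψ = atan2(2.5982,3.4998) = 36.5900°
θ_1 = β − ψ = -30.0007°
θ_3 = φ − θ_1 − θ_2 = -150.0044° (wrapped to (-180°,180°])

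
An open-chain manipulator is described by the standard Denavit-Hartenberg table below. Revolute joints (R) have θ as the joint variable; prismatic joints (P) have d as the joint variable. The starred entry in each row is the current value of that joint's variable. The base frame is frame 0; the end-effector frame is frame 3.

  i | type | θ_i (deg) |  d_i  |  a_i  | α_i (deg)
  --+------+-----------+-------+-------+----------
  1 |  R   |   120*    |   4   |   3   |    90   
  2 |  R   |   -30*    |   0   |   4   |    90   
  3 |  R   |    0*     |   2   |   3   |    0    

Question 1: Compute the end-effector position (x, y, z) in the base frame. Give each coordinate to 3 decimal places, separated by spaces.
after link 1: o_1 = (-1.5000, 2.5981, 4.0000)
after link 2: o_2 = (-3.2321, 5.5981, 2.0000)
after link 3: o_3 = (-4.0311, 6.9821, -1.2321)

-4.031 6.982 -1.232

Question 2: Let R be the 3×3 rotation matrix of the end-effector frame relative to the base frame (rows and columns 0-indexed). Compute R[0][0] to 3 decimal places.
-0.433

End-effector x-axis (col 0 of R) = (-0.4330,0.7500,-0.5000)
R[0][0] = -0.4330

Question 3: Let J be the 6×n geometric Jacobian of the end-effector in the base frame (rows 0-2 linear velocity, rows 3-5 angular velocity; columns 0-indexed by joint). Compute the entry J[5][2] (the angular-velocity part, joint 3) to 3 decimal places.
axis z_2 = (0.2500,-0.4330,-0.8660); lever o_n−o_2 = (-0.7990,1.3840,-3.2321)
cross product → J_v[:, 2] = (2.5981,1.5000,0.0000)
J_ω[:, 2] = z_2
entry J[5][2] = -0.8660

-0.866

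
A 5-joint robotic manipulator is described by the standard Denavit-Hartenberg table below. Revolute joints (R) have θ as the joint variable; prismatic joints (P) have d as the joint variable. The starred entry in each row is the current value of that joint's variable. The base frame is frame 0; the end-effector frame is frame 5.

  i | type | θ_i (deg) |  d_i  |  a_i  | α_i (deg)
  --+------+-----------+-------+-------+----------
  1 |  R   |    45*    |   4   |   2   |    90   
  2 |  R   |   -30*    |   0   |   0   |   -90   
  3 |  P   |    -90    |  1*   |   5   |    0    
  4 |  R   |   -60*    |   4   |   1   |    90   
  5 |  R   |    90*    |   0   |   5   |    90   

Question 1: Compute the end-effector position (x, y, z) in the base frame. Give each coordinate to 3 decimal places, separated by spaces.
8.309 0.530 13.093

after link 1: o_1 = (1.4142, 1.4142, 4.0000)
after link 2: o_2 = (1.4142, 1.4142, 4.0000)
after link 3: o_3 = (5.3033, -1.7678, 4.8660)
after link 4: o_4 = (6.5407, -1.2374, 8.7631)
after link 5: o_5 = (8.3085, 0.5303, 13.0933)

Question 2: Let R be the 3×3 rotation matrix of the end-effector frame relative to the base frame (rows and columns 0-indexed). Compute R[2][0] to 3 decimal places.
End-effector x-axis (col 0 of R) = (0.3536,0.3536,0.8660)
R[2][0] = 0.8660

0.866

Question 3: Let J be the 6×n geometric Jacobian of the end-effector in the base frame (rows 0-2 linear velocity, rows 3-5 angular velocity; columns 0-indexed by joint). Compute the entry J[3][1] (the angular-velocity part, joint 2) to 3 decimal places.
0.707

axis z_1 = (0.7071,-0.7071,0.0000); lever o_n−o_1 = (6.8943,-0.8839,9.0933)
cross product → J_v[:, 1] = (-6.4299,-6.4299,4.2500)
J_ω[:, 1] = z_1
entry J[3][1] = 0.7071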